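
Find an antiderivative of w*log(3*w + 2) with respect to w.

Use integration by parts with u = log(3*w + 2), dv = w dw.
Then du = 3/(3*w + 2) dw and v = w**2/2.

w**2*log(3*w + 2)/2 - w**2/4 + w/3 - 2*log(3*w + 2)/9 + C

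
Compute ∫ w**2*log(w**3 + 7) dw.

Let u = w**3 + 7, so du = (3*w**2) dw.
The integral becomes (1/3)·∫ log(u) du; integrate by parts with u′=log(u), dv′=du.

w**3*log(w**3 + 7)/3 - w**3/3 + 7*log(w**3 + 7)/3 + C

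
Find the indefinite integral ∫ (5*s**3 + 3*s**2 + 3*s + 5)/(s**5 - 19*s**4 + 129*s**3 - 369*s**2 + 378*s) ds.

5*log(s)/378 + 118*log(s - 7)/7 - 1211*log(s - 6)/54 + 50*log(s - 3)/9 - 44/(9*s - 27) + C

Factor the denominator: s*(s - 7)*(s - 6)*(s - 3)**2.
Partial-fraction decomposition: 50/(9*(s - 3)) + 44/(9*(s - 3)**2) - 1211/(54*(s - 6)) + 118/(7*(s - 7)) + 5/(378*s).
Integrate each term; A/(s−a) gives A·log|s−a|; A/(s−a)² gives −A/(s−a).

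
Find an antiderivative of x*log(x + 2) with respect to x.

Use integration by parts with u = log(x + 2), dv = x dx.
Then du = 1/(x + 2) dx and v = x**2/2.

x**2*log(x + 2)/2 - x**2/4 + x - 2*log(x + 2) + C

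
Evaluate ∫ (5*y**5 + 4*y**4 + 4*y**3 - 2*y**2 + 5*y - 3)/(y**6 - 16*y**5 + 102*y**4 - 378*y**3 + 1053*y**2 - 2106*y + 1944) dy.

4987*log(y - 6)/90 - 1277*log(y - 4)/10 + 4199*log(y - 3)/54 - 127*log(y**2 + 9)/540 - 4*atan(y/3)/9 - 547/(18*y - 54) + C

Factor the denominator: (y - 6)*(y - 4)*(y - 3)**2*(y**2 + 9).
Partial-fraction decomposition: -(127*y + 360)/(270*(y**2 + 9)) + 4199/(54*(y - 3)) + 547/(18*(y - 3)**2) - 1277/(10*(y - 4)) + 4987/(90*(y - 6)).
Integrate each term; A/(y−a) gives A·log|y−a|; the (By+D)/(y²+p²) term gives a log and an atan.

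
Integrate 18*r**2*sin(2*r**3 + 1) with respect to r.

-3*cos(2*r**3 + 1) + C

Let u = 2*r**3 + 1, so du = (6*r**2) dr.
Rewriting, the integral becomes 3·∫ sin(u) du = 3·-cos(u).
Substituting back, u = 2*r**3 + 1.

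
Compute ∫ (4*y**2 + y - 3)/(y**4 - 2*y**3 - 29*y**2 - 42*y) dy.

log(y)/14 + 20*log(y - 7)/63 + 11*log(y + 2)/18 - log(y + 3) + C

Factor the denominator: y*(y - 7)*(y + 2)*(y + 3).
Partial-fraction decomposition: -1/(y + 3) + 11/(18*(y + 2)) + 20/(63*(y - 7)) + 1/(14*y).
Integrate each term: A/(y−a) contributes A·log|y−a|.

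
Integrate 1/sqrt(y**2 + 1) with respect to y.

Substitute y = tan(θ), so dy = sec(θ)^2 dθ and the radical becomes sqrt(y**2 + 1) = sec(θ) by the Pythagorean identity.
Integrate the resulting trig expression in θ, then back-substitute tan(θ) = y, sec(θ) = sqrt(y**2 + 1) (absorbing any constant into C).

log(y + sqrt(y**2 + 1)) + C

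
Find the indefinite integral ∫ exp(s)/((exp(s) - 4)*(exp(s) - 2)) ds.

Let u = e^s, du = e^s ds.
The integral becomes ∫ du/((u-2)(u-4)); decompose into partial fractions.

log(exp(s) - 4)/2 - log(exp(s) - 2)/2 + C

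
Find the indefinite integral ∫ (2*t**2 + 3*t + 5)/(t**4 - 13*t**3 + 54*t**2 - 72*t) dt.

-5*log(t)/72 + 95*log(t - 6)/36 - 49*log(t - 4)/8 + 32*log(t - 3)/9 + C

Factor the denominator: t*(t - 6)*(t - 4)*(t - 3).
Partial-fraction decomposition: 32/(9*(t - 3)) - 49/(8*(t - 4)) + 95/(36*(t - 6)) - 5/(72*t).
Integrate each term: A/(t−a) contributes A·log|t−a|.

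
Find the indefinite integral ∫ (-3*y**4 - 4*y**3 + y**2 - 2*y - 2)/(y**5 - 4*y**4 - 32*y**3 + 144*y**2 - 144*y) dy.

Factor the denominator: y*(y - 6)*(y - 2)**2*(y + 6).
Partial-fraction decomposition: -1489/(2304*(y + 6)) + 445/(256*(y - 2)) + 41/(32*(y - 2)**2) - 2365/(576*(y - 6)) + 1/(72*y).
Integrate each term; A/(y−a) gives A·log|y−a|; A/(y−a)² gives −A/(y−a).

log(y)/72 - 2365*log(y - 6)/576 + 445*log(y - 2)/256 - 1489*log(y + 6)/2304 - 41/(32*y - 64) + C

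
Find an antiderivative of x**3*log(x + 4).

x**4*log(x + 4)/4 - x**4/16 + x**3/3 - 2*x**2 + 16*x - 64*log(x + 4) + C

Use integration by parts with u = log(x + 4), dv = x**3 dx.
Then du = 1/(x + 4) dx and v = x**4/4.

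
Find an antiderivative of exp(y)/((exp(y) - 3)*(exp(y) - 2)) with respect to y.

Let u = e^y, du = e^y dy.
The integral becomes ∫ du/((u-3)(u-2)); decompose into partial fractions.

log(exp(y) - 3) - log(exp(y) - 2) + C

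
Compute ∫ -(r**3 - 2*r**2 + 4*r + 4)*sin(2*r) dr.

r**3*cos(2*r)/2 - 3*r**2*sin(2*r)/4 - r**2*cos(2*r) + r*sin(2*r) + 5*r*cos(2*r)/4 - 5*sin(2*r)/8 + 5*cos(2*r)/2 + C

Use integration by parts with u = r**3 - 2*r**2 + 4*r + 4, dv = -sin(2*r) dr, so v = cos(2*r)/2.
Apply parts 3 times (tabular method): alternate signs, differentiate u down to 0, integrate dv up.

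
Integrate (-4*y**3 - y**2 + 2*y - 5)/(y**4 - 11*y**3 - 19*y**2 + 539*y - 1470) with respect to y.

Factor the denominator: (y - 7)*(y - 6)*(y - 5)*(y + 7).
Partial-fraction decomposition: -163/(273*(y + 7)) - 65/(3*(y - 5)) + 893/(13*(y - 6)) - 353/(7*(y - 7)).
Integrate each term: A/(y−a) contributes A·log|y−a|.

-353*log(y - 7)/7 + 893*log(y - 6)/13 - 65*log(y - 5)/3 - 163*log(y + 7)/273 + C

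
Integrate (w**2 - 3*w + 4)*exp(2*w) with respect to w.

(w**2 - 4*w + 6)*exp(2*w)/2 + C

Use integration by parts with u = w**2 - 3*w + 4, dv = exp(2*w) dw, so v = exp(2*w)/2.
Apply parts 2 times (tabular method): alternate signs, differentiate u down to 0, integrate dv up.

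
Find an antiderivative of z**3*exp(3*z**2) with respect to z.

Let u = z², du = 2z dz; rewrite as (1/2)∫ u^1·exp(3u) du.
Now integrate by parts 1 time.

(3*z**2 - 1)*exp(3*z**2)/18 + C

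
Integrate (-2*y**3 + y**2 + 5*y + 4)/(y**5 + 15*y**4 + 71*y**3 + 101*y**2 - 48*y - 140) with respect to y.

log(y - 1)/54 + 43*log(y + 2)/75 - 127*log(y + 5)/54 + 44*log(y + 7)/25 + 14/(45*y + 90) + C

Factor the denominator: (y - 1)*(y + 2)**2*(y + 5)*(y + 7).
Partial-fraction decomposition: 44/(25*(y + 7)) - 127/(54*(y + 5)) + 43/(75*(y + 2)) - 14/(45*(y + 2)**2) + 1/(54*(y - 1)).
Integrate each term; A/(y−a) gives A·log|y−a|; A/(y−a)² gives −A/(y−a).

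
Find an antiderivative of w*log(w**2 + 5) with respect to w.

Let u = w**2 + 5, so du = (2*w) dw.
The integral becomes (1/2)·∫ log(u) du; integrate by parts with u′=log(u), dv′=du.

w**2*log(w**2 + 5)/2 - w**2/2 + 5*log(w**2 + 5)/2 + C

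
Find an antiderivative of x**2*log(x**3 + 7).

x**3*log(x**3 + 7)/3 - x**3/3 + 7*log(x**3 + 7)/3 + C

Let u = x**3 + 7, so du = (3*x**2) dx.
The integral becomes (1/3)·∫ log(u) du; integrate by parts with u′=log(u), dv′=du.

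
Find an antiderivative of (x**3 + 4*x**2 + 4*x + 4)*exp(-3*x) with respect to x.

(-9*x**3 - 45*x**2 - 66*x - 58)*exp(-3*x)/27 + C

Use integration by parts with u = x**3 + 4*x**2 + 4*x + 4, dv = exp(-3*x) dx, so v = -exp(-3*x)/3.
Apply parts 3 times (tabular method): alternate signs, differentiate u down to 0, integrate dv up.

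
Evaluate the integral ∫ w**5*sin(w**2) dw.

Let u = w², du = 2w dw; rewrite as (1/2)∫ u^2·sin(1u) du.
Now integrate by parts 2 times.

-w**4*cos(w**2)/2 + w**2*sin(w**2) + cos(w**2) + C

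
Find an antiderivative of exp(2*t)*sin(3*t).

Let I denote the integral. Integrate by parts with u = sin(3*t), dv = exp(2*t) dt, so v = exp(2*t)/2: I = exp(2*t)*sin(3*t)/2 − (3/2)·∫ exp(2*t)*cos(3*t) dt.
Apply parts again with u = cos(3*t), dv = exp(2*t) dt: ∫ exp(2*t)*cos(3*t) dt = exp(2*t)*cos(3*t)/2 + (3/2)·I. Substituting back brings back I: I = exp(2*t)*sin(3*t)/2 - 3*exp(2*t)*cos(3*t)/4 − (9/4)·I.
Solving for I: (1 + 9/4)·I equals the remaining terms, so I = (4/13)·(exp(2*t)*sin(3*t)/2 - 3*exp(2*t)*cos(3*t)/4).

2*exp(2*t)*sin(3*t)/13 - 3*exp(2*t)*cos(3*t)/13 + C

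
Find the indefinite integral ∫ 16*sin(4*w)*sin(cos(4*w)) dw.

4*cos(cos(4*w)) + C

Let u = cos(4*w), so du = (-4*sin(4*w)) dw.
Rewriting, the integral becomes -4·∫ sin(u) du = -4·-cos(u).
Substituting back, u = cos(4*w).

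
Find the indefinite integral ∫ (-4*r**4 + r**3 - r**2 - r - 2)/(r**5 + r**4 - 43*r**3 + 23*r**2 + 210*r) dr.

-log(r)/105 - 2407*log(r - 5)/840 + 311*log(r - 3)/300 + 38*log(r + 2)/175 - 9991*log(r + 7)/4200 + C

Factor the denominator: r*(r - 5)*(r - 3)*(r + 2)*(r + 7).
Partial-fraction decomposition: -9991/(4200*(r + 7)) + 38/(175*(r + 2)) + 311/(300*(r - 3)) - 2407/(840*(r - 5)) - 1/(105*r).
Integrate each term: A/(r−a) contributes A·log|r−a|.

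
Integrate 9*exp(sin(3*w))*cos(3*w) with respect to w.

3*exp(sin(3*w)) + C

Let u = sin(3*w), so du = (3*cos(3*w)) dw.
Rewriting, the integral becomes 3·∫ e^u du = 3·e^u.
Substituting back, u = sin(3*w).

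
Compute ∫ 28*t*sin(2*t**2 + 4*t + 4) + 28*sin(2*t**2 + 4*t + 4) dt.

-7*cos(2*t**2 + 4*t + 4) + C

Let u = 2*t**2 + 4*t + 4, so du = (4*t + 4) dt.
Rewriting, the integral becomes 7·∫ sin(u) du = 7·-cos(u).
Substituting back, u = 2*t**2 + 4*t + 4.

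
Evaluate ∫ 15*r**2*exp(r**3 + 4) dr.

Let u = r**3 + 4, so du = (3*r**2) dr.
Rewriting, the integral becomes 5·∫ e^u du = 5·e^u.
Substituting back, u = r**3 + 4.

5*exp(r**3 + 4) + C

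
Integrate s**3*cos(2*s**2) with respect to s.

Let u = s², du = 2s ds; rewrite as (1/2)∫ u^1·cos(2u) du.
Now integrate by parts 1 time.

s**2*sin(2*s**2)/4 + cos(2*s**2)/8 + C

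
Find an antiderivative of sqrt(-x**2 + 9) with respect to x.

x*sqrt(-x**2 + 9)/2 + 9*asin(x/3)/2 + C

Substitute x = 3·sin(θ), so dx = 3·cos(θ) dθ and the radical becomes sqrt(-x**2 + 9) = 3·cos(θ) by the Pythagorean identity.
Integrate the resulting trig expression in θ, then back-substitute θ = asin(x/3), sin(θ) = x/3, cos(θ) = sqrt(-x**2 + 9)/3 (absorbing any constant into C).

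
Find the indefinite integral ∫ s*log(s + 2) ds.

Use integration by parts with u = log(s + 2), dv = s ds.
Then du = 1/(s + 2) ds and v = s**2/2.

s**2*log(s + 2)/2 - s**2/4 + s - 2*log(s + 2) + C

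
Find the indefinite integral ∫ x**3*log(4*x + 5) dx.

x**4*log(4*x + 5)/4 - x**4/16 + 5*x**3/48 - 25*x**2/128 + 125*x/256 - 625*log(4*x + 5)/1024 + C

Use integration by parts with u = log(4*x + 5), dv = x**3 dx.
Then du = 4/(4*x + 5) dx and v = x**4/4.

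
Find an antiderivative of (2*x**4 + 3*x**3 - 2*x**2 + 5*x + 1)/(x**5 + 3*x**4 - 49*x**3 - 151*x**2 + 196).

641*log(x - 7)/756 - log(x - 1)/48 - 86*log(x + 2)/675 + 3641*log(x + 7)/2800 + 1/(15*x + 30) + C

Factor the denominator: (x - 7)*(x - 1)*(x + 2)**2*(x + 7).
Partial-fraction decomposition: 3641/(2800*(x + 7)) - 86/(675*(x + 2)) - 1/(15*(x + 2)**2) - 1/(48*(x - 1)) + 641/(756*(x - 7)).
Integrate each term; A/(x−a) gives A·log|x−a|; A/(x−a)² gives −A/(x−a).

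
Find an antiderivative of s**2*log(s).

s**3*log(s)/3 - s**3/9 + C

Use integration by parts with u = log(s), dv = s**2 ds.
Then du = 1/s ds and v = s**3/3.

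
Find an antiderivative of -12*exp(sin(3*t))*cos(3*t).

-4*exp(sin(3*t)) + C

Let u = sin(3*t), so du = (3*cos(3*t)) dt.
Rewriting, the integral becomes -4·∫ e^u du = -4·e^u.
Substituting back, u = sin(3*t).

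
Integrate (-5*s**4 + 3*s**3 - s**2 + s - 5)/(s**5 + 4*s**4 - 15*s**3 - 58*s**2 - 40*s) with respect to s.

Factor the denominator: s*(s - 4)*(s + 1)*(s + 2)*(s + 5).
Partial-fraction decomposition: -707/(108*(s + 5)) + 115/(36*(s + 2)) - 3/(4*(s + 1)) - 221/(216*(s - 4)) + 1/(8*s).
Integrate each term: A/(s−a) contributes A·log|s−a|.

log(s)/8 - 221*log(s - 4)/216 - 3*log(s + 1)/4 + 115*log(s + 2)/36 - 707*log(s + 5)/108 + C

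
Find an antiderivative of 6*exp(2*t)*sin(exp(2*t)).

-3*cos(exp(2*t)) + C

Let u = exp(2*t), so du = (2*exp(2*t)) dt.
Rewriting, the integral becomes 3·∫ sin(u) du = 3·-cos(u).
Substituting back, u = exp(2*t).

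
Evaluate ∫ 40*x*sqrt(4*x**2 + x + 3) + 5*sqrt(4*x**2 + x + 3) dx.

Let u = 4*x**2 + x + 3, so du = (8*x + 1) dx.
Rewriting, the integral becomes 5·∫ √u du = 5·(2/3)u^(3/2).
Substituting back, u = 4*x**2 + x + 3.

10*(4*x**2 + x + 3)**(3/2)/3 + C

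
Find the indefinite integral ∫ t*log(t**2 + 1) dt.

Let u = t**2 + 1, so du = (2*t) dt.
The integral becomes (1/2)·∫ log(u) du; integrate by parts with u′=log(u), dv′=du.

t**2*log(t**2 + 1)/2 - t**2/2 + log(t**2 + 1)/2 + C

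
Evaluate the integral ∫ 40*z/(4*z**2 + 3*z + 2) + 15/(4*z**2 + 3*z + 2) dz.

5*log(4*z**2 + 3*z + 2) + C

Let u = 4*z**2 + 3*z + 2, so du = (8*z + 3) dz.
Rewriting, the integral becomes 5·∫ 1/u du = 5·log(u).
Substituting back, u = 4*z**2 + 3*z + 2.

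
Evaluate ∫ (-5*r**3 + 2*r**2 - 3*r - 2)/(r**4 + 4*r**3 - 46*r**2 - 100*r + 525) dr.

Factor the denominator: (r - 5)*(r - 3)*(r + 5)*(r + 7).
Partial-fraction decomposition: -229/(30*(r + 7)) + 43/(10*(r + 5)) + 4/(5*(r - 3)) - 37/(15*(r - 5)).
Integrate each term: A/(r−a) contributes A·log|r−a|.

-37*log(r - 5)/15 + 4*log(r - 3)/5 + 43*log(r + 5)/10 - 229*log(r + 7)/30 + C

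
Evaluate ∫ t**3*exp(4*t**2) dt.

Let u = t², du = 2t dt; rewrite as (1/2)∫ u^1·exp(4u) du.
Now integrate by parts 1 time.

(4*t**2 - 1)*exp(4*t**2)/32 + C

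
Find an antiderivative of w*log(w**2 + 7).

w**2*log(w**2 + 7)/2 - w**2/2 + 7*log(w**2 + 7)/2 + C

Let u = w**2 + 7, so du = (2*w) dw.
The integral becomes (1/2)·∫ log(u) du; integrate by parts with u′=log(u), dv′=du.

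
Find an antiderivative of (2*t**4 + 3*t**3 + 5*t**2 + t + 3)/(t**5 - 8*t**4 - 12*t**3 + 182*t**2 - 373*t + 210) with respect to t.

3043*log(t - 7)/720 - 147*log(t - 3)/32 + 81*log(t - 2)/35 - 7*log(t - 1)/36 + 499*log(t + 5)/2016 + C

Factor the denominator: (t - 7)*(t - 3)*(t - 2)*(t - 1)*(t + 5).
Partial-fraction decomposition: 499/(2016*(t + 5)) - 7/(36*(t - 1)) + 81/(35*(t - 2)) - 147/(32*(t - 3)) + 3043/(720*(t - 7)).
Integrate each term: A/(t−a) contributes A·log|t−a|.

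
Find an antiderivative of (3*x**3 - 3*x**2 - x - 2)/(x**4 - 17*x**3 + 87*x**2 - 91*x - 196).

Factor the denominator: (x - 7)**2*(x - 4)*(x + 1).
Partial-fraction decomposition: 7/(320*(x + 1)) + 46/(15*(x - 4)) - 17/(192*(x - 7)) + 291/(8*(x - 7)**2).
Integrate each term; A/(x−a) gives A·log|x−a|; A/(x−a)² gives −A/(x−a).

-17*log(x - 7)/192 + 46*log(x - 4)/15 + 7*log(x + 1)/320 - 291/(8*x - 56) + C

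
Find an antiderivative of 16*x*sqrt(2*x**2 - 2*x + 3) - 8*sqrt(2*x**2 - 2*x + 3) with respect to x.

Let u = 2*x**2 - 2*x + 3, so du = (4*x - 2) dx.
Rewriting, the integral becomes 4·∫ √u du = 4·(2/3)u^(3/2).
Substituting back, u = 2*x**2 - 2*x + 3.

8*(2*x**2 - 2*x + 3)**(3/2)/3 + C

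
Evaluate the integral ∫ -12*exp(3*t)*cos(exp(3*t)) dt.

-4*sin(exp(3*t)) + C

Let u = exp(3*t), so du = (3*exp(3*t)) dt.
Rewriting, the integral becomes -4·∫ cos(u) du = -4·sin(u).
Substituting back, u = exp(3*t).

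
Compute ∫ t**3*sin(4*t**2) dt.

-t**2*cos(4*t**2)/8 + sin(4*t**2)/32 + C

Let u = t², du = 2t dt; rewrite as (1/2)∫ u^1·sin(4u) du.
Now integrate by parts 1 time.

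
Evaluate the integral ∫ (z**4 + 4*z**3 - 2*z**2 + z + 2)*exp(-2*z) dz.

(-z**4 - 6*z**3 - 7*z**2 - 8*z - 6)*exp(-2*z)/2 + C

Use integration by parts with u = z**4 + 4*z**3 - 2*z**2 + z + 2, dv = exp(-2*z) dz, so v = -exp(-2*z)/2.
Apply parts 4 times (tabular method): alternate signs, differentiate u down to 0, integrate dv up.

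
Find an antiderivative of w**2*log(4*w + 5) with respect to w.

w**3*log(4*w + 5)/3 - w**3/9 + 5*w**2/24 - 25*w/48 + 125*log(4*w + 5)/192 + C

Use integration by parts with u = log(4*w + 5), dv = w**2 dw.
Then du = 4/(4*w + 5) dw and v = w**3/3.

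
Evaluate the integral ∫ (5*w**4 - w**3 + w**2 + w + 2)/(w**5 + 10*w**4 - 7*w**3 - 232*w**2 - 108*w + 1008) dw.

619*log(w - 4)/770 - log(w - 2)/9 + 22*log(w + 3)/21 - 841*log(w + 6)/30 + 3098*log(w + 7)/99 + C

Factor the denominator: (w - 4)*(w - 2)*(w + 3)*(w + 6)*(w + 7).
Partial-fraction decomposition: 3098/(99*(w + 7)) - 841/(30*(w + 6)) + 22/(21*(w + 3)) - 1/(9*(w - 2)) + 619/(770*(w - 4)).
Integrate each term: A/(w−a) contributes A·log|w−a|.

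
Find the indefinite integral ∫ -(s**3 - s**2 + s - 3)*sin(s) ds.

s**3*cos(s) - 3*s**2*sin(s) - s**2*cos(s) + 2*s*sin(s) - 5*s*cos(s) + 5*sin(s) - cos(s) + C

Use integration by parts with u = s**3 - s**2 + s - 3, dv = -sin(s) ds, so v = cos(s).
Apply parts 3 times (tabular method): alternate signs, differentiate u down to 0, integrate dv up.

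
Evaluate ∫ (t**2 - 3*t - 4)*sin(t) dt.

Use integration by parts with u = t**2 - 3*t - 4, dv = sin(t) dt, so v = -cos(t).
Apply parts 2 times (tabular method): alternate signs, differentiate u down to 0, integrate dv up.

-t**2*cos(t) + 2*t*sin(t) + 3*t*cos(t) - 3*sin(t) + 6*cos(t) + C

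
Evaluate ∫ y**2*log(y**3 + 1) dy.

y**3*log(y**3 + 1)/3 - y**3/3 + log(y**3 + 1)/3 + C

Let u = y**3 + 1, so du = (3*y**2) dy.
The integral becomes (1/3)·∫ log(u) du; integrate by parts with u′=log(u), dv′=du.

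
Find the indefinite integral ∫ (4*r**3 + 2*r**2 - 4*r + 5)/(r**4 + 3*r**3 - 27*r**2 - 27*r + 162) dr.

1493*log(r - 3)/972 - 73*log(r + 3)/108 + 763*log(r + 6)/243 - 119/(54*r - 162) + C

Factor the denominator: (r - 3)**2*(r + 3)*(r + 6).
Partial-fraction decomposition: 763/(243*(r + 6)) - 73/(108*(r + 3)) + 1493/(972*(r - 3)) + 119/(54*(r - 3)**2).
Integrate each term; A/(r−a) gives A·log|r−a|; A/(r−a)² gives −A/(r−a).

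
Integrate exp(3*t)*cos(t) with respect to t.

Let I denote the integral. Integrate by parts with u = cos(t), dv = exp(3*t) dt, so v = exp(3*t)/3: I = exp(3*t)*cos(t)/3 + (1/3)·∫ exp(3*t)*sin(t) dt.
Apply parts again with u = sin(t), dv = exp(3*t) dt: ∫ exp(3*t)*sin(t) dt = exp(3*t)*sin(t)/3 − (1/3)·I. Substituting back brings back I: I = exp(3*t)*sin(t)/9 + exp(3*t)*cos(t)/3 − (1/9)·I.
Solving for I: (1 + 1/9)·I equals the remaining terms, so I = (9/10)·(exp(3*t)*sin(t)/9 + exp(3*t)*cos(t)/3).

exp(3*t)*sin(t)/10 + 3*exp(3*t)*cos(t)/10 + C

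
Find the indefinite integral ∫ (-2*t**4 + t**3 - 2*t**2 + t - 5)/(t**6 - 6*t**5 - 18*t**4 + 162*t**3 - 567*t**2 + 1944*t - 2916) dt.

-2447*log(t - 6)/4860 + 1645*log(t - 3)/4374 + 2891*log(t + 6)/43740 + 149*log(t**2 + 9)/4860 - 4*atan(t/3)/405 - 155/(486*t - 1458) + C

Factor the denominator: (t - 6)*(t - 3)**2*(t + 6)*(t**2 + 9).
Partial-fraction decomposition: (149*t - 72)/(2430*(t**2 + 9)) + 2891/(43740*(t + 6)) + 1645/(4374*(t - 3)) + 155/(486*(t - 3)**2) - 2447/(4860*(t - 6)).
Integrate each term; A/(t−a) gives A·log|t−a|; the (Bt+D)/(t²+p²) term gives a log and an atan.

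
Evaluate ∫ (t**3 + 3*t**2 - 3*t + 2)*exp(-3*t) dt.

(-9*t**3 - 36*t**2 + 3*t - 17)*exp(-3*t)/27 + C

Use integration by parts with u = t**3 + 3*t**2 - 3*t + 2, dv = exp(-3*t) dt, so v = -exp(-3*t)/3.
Apply parts 3 times (tabular method): alternate signs, differentiate u down to 0, integrate dv up.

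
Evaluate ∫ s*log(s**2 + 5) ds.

s**2*log(s**2 + 5)/2 - s**2/2 + 5*log(s**2 + 5)/2 + C

Let u = s**2 + 5, so du = (2*s) ds.
The integral becomes (1/2)·∫ log(u) du; integrate by parts with u′=log(u), dv′=du.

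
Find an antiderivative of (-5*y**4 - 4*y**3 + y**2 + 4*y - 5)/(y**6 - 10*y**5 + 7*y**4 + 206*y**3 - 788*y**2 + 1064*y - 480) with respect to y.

-7289*log(y - 6)/1760 + 503*log(y - 4)/72 - 635*log(y - 2)/224 - log(y - 1)/10 + 125*log(y + 5)/1386 + 15/(8*y - 16) + C

Factor the denominator: (y - 6)*(y - 4)*(y - 2)**2*(y - 1)*(y + 5).
Partial-fraction decomposition: 125/(1386*(y + 5)) - 1/(10*(y - 1)) - 635/(224*(y - 2)) - 15/(8*(y - 2)**2) + 503/(72*(y - 4)) - 7289/(1760*(y - 6)).
Integrate each term; A/(y−a) gives A·log|y−a|; A/(y−a)² gives −A/(y−a).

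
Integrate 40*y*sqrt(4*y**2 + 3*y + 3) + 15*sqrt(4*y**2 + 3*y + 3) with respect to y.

Let u = 4*y**2 + 3*y + 3, so du = (8*y + 3) dy.
Rewriting, the integral becomes 5·∫ √u du = 5·(2/3)u^(3/2).
Substituting back, u = 4*y**2 + 3*y + 3.

10*(4*y**2 + 3*y + 3)**(3/2)/3 + C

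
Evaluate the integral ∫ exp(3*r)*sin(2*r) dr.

Let I denote the integral. Integrate by parts with u = sin(2*r), dv = exp(3*r) dr, so v = exp(3*r)/3: I = exp(3*r)*sin(2*r)/3 − (2/3)·∫ exp(3*r)*cos(2*r) dr.
Apply parts again with u = cos(2*r), dv = exp(3*r) dr: ∫ exp(3*r)*cos(2*r) dr = exp(3*r)*cos(2*r)/3 + (2/3)·I. Substituting back brings back I: I = exp(3*r)*sin(2*r)/3 - 2*exp(3*r)*cos(2*r)/9 − (4/9)·I.
Solving for I: (1 + 4/9)·I equals the remaining terms, so I = (9/13)·(exp(3*r)*sin(2*r)/3 - 2*exp(3*r)*cos(2*r)/9).

3*exp(3*r)*sin(2*r)/13 - 2*exp(3*r)*cos(2*r)/13 + C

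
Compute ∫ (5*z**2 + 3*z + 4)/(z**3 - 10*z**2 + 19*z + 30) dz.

Factor the denominator: (z - 6)*(z - 5)*(z + 1).
Partial-fraction decomposition: 1/(7*(z + 1)) - 24/(z - 5) + 202/(7*(z - 6)).
Integrate each term: A/(z−a) contributes A·log|z−a|.

202*log(z - 6)/7 - 24*log(z - 5) + log(z + 1)/7 + C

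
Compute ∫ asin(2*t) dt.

t*asin(2*t) + sqrt(-4*t**2 + 1)/2 + C

Use integration by parts with u = arcsin(2*t), dv = dt.
Then du = 2/sqrt(-4*t**2 + 1) dt.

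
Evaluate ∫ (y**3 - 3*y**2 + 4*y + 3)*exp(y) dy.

Use integration by parts with u = y**3 - 3*y**2 + 4*y + 3, dv = exp(y) dy, so v = exp(y).
Apply parts 3 times (tabular method): alternate signs, differentiate u down to 0, integrate dv up.

(y**3 - 6*y**2 + 16*y - 13)*exp(y) + C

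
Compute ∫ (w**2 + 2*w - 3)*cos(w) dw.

Use integration by parts with u = w**2 + 2*w - 3, dv = cos(w) dw, so v = sin(w).
Apply parts 2 times (tabular method): alternate signs, differentiate u down to 0, integrate dv up.

w**2*sin(w) + 2*w*sin(w) + 2*w*cos(w) - 5*sin(w) + 2*cos(w) + C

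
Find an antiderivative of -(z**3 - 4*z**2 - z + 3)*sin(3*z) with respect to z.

z**3*cos(3*z)/3 - z**2*sin(3*z)/3 - 4*z**2*cos(3*z)/3 + 8*z*sin(3*z)/9 - 5*z*cos(3*z)/9 + 5*sin(3*z)/27 + 35*cos(3*z)/27 + C

Use integration by parts with u = z**3 - 4*z**2 - z + 3, dv = -sin(3*z) dz, so v = cos(3*z)/3.
Apply parts 3 times (tabular method): alternate signs, differentiate u down to 0, integrate dv up.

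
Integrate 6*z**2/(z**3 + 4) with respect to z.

2*log(z**3 + 4) + C

Let u = z**3 + 4, so du = (3*z**2) dz.
Rewriting, the integral becomes 2·∫ 1/u du = 2·log(u).
Substituting back, u = z**3 + 4.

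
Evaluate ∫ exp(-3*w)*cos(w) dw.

exp(-3*w)*sin(w)/10 - 3*exp(-3*w)*cos(w)/10 + C

Let I denote the integral. Integrate by parts with u = cos(w), dv = exp(-3*w) dw, so v = -exp(-3*w)/3: I = -exp(-3*w)*cos(w)/3 − (1/3)·∫ exp(-3*w)*sin(w) dw.
Apply parts again with u = sin(w), dv = exp(-3*w) dw: ∫ exp(-3*w)*sin(w) dw = -exp(-3*w)*sin(w)/3 + (1/3)·I. Substituting back brings back I: I = exp(-3*w)*sin(w)/9 - exp(-3*w)*cos(w)/3 − (1/9)·I.
Solving for I: (1 + 1/9)·I equals the remaining terms, so I = (9/10)·(exp(-3*w)*sin(w)/9 - exp(-3*w)*cos(w)/3).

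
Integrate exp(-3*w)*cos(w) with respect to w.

exp(-3*w)*sin(w)/10 - 3*exp(-3*w)*cos(w)/10 + C

Let I denote the integral. Integrate by parts with u = cos(w), dv = exp(-3*w) dw, so v = -exp(-3*w)/3: I = -exp(-3*w)*cos(w)/3 − (1/3)·∫ exp(-3*w)*sin(w) dw.
Apply parts again with u = sin(w), dv = exp(-3*w) dw: ∫ exp(-3*w)*sin(w) dw = -exp(-3*w)*sin(w)/3 + (1/3)·I. Substituting back brings back I: I = exp(-3*w)*sin(w)/9 - exp(-3*w)*cos(w)/3 − (1/9)·I.
Solving for I: (1 + 1/9)·I equals the remaining terms, so I = (9/10)·(exp(-3*w)*sin(w)/9 - exp(-3*w)*cos(w)/3).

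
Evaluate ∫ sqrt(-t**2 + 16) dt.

t*sqrt(-t**2 + 16)/2 + 8*asin(t/4) + C

Substitute t = 4·sin(θ), so dt = 4·cos(θ) dθ and the radical becomes sqrt(-t**2 + 16) = 4·cos(θ) by the Pythagorean identity.
Integrate the resulting trig expression in θ, then back-substitute θ = asin(t/4), sin(θ) = t/4, cos(θ) = sqrt(-t**2 + 16)/4 (absorbing any constant into C).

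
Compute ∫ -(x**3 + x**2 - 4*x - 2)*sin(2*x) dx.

Use integration by parts with u = x**3 + x**2 - 4*x - 2, dv = -sin(2*x) dx, so v = cos(2*x)/2.
Apply parts 3 times (tabular method): alternate signs, differentiate u down to 0, integrate dv up.

x**3*cos(2*x)/2 - 3*x**2*sin(2*x)/4 + x**2*cos(2*x)/2 - x*sin(2*x)/2 - 11*x*cos(2*x)/4 + 11*sin(2*x)/8 - 5*cos(2*x)/4 + C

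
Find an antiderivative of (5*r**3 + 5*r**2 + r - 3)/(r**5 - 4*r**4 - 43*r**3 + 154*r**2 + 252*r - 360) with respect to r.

Factor the denominator: (r - 6)*(r - 5)*(r - 1)*(r + 2)*(r + 6).
Partial-fraction decomposition: -303/(1232*(r + 6)) + 25/(672*(r + 2)) + 2/(105*(r - 1)) - 188/(77*(r - 5)) + 421/(160*(r - 6)).
Integrate each term: A/(r−a) contributes A·log|r−a|.

421*log(r - 6)/160 - 188*log(r - 5)/77 + 2*log(r - 1)/105 + 25*log(r + 2)/672 - 303*log(r + 6)/1232 + C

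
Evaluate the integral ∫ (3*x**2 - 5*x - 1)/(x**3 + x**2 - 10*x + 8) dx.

Factor the denominator: (x - 2)*(x - 1)*(x + 4).
Partial-fraction decomposition: 67/(30*(x + 4)) + 3/(5*(x - 1)) + 1/(6*(x - 2)).
Integrate each term: A/(x−a) contributes A·log|x−a|.

log(x - 2)/6 + 3*log(x - 1)/5 + 67*log(x + 4)/30 + C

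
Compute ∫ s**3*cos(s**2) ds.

Let u = s², du = 2s ds; rewrite as (1/2)∫ u^1·cos(1u) du.
Now integrate by parts 1 time.

s**2*sin(s**2)/2 + cos(s**2)/2 + C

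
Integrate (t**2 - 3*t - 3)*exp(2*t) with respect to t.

(t**2 - 4*t - 1)*exp(2*t)/2 + C

Use integration by parts with u = t**2 - 3*t - 3, dv = exp(2*t) dt, so v = exp(2*t)/2.
Apply parts 2 times (tabular method): alternate signs, differentiate u down to 0, integrate dv up.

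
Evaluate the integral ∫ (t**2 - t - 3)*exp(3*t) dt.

(9*t**2 - 15*t - 22)*exp(3*t)/27 + C

Use integration by parts with u = t**2 - t - 3, dv = exp(3*t) dt, so v = exp(3*t)/3.
Apply parts 2 times (tabular method): alternate signs, differentiate u down to 0, integrate dv up.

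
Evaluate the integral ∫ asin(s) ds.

Use integration by parts with u = arcsin(s), dv = ds.
Then du = 1/sqrt(-s**2 + 1) ds.

s*asin(s) + sqrt(-s**2 + 1) + C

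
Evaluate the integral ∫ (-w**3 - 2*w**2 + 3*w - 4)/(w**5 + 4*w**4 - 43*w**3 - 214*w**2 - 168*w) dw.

Factor the denominator: w*(w - 7)*(w + 1)*(w + 4)*(w + 6).
Partial-fraction decomposition: 61/(390*(w + 6)) - 2/(33*(w + 4)) - 1/(15*(w + 1)) - 53/(1001*(w - 7)) + 1/(42*w).
Integrate each term: A/(w−a) contributes A·log|w−a|.

log(w)/42 - 53*log(w - 7)/1001 - log(w + 1)/15 - 2*log(w + 4)/33 + 61*log(w + 6)/390 + C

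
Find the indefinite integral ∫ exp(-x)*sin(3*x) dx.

-exp(-x)*sin(3*x)/10 - 3*exp(-x)*cos(3*x)/10 + C

Let I denote the integral. Integrate by parts with u = sin(3*x), dv = exp(-x) dx, so v = -exp(-x): I = -exp(-x)*sin(3*x) + 3·∫ exp(-x)*cos(3*x) dx.
Apply parts again with u = cos(3*x), dv = exp(-x) dx: ∫ exp(-x)*cos(3*x) dx = -exp(-x)*cos(3*x) − 3·I. Substituting back brings back I: I = -exp(-x)*sin(3*x) - 3*exp(-x)*cos(3*x) − 9·I.
Solving for I: (1 + 9)·I equals the remaining terms, so I = (1/10)·(-exp(-x)*sin(3*x) - 3*exp(-x)*cos(3*x)).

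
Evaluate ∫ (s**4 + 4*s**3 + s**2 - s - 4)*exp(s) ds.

(s**4 + s**2 - 3*s - 1)*exp(s) + C

Use integration by parts with u = s**4 + 4*s**3 + s**2 - s - 4, dv = exp(s) ds, so v = exp(s).
Apply parts 4 times (tabular method): alternate signs, differentiate u down to 0, integrate dv up.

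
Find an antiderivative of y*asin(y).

Use integration by parts with u = arcsin(y), dv = y dy.
Then du = 1/sqrt(-y**2 + 1) dy.

y**2*asin(y)/2 + y*sqrt(-y**2 + 1)/4 - asin(y)/4 + C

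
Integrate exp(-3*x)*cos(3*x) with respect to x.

exp(-3*x)*sin(3*x)/6 - exp(-3*x)*cos(3*x)/6 + C

Let I denote the integral. Integrate by parts with u = cos(3*x), dv = exp(-3*x) dx, so v = -exp(-3*x)/3: I = -exp(-3*x)*cos(3*x)/3 − ∫ exp(-3*x)*sin(3*x) dx.
Apply parts again with u = sin(3*x), dv = exp(-3*x) dx: ∫ exp(-3*x)*sin(3*x) dx = -exp(-3*x)*sin(3*x)/3 + I. Substituting back brings back I: I = exp(-3*x)*sin(3*x)/3 - exp(-3*x)*cos(3*x)/3 − I.
Solving for I: (1 + 1)·I equals the remaining terms, so I = (1/2)·(exp(-3*x)*sin(3*x)/3 - exp(-3*x)*cos(3*x)/3).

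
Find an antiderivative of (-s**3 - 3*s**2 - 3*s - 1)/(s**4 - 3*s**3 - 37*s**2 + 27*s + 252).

-64*log(s - 7)/55 + 8*log(s - 3)/21 + 2*log(s + 3)/15 - 27*log(s + 4)/77 + C

Factor the denominator: (s - 7)*(s - 3)*(s + 3)*(s + 4).
Partial-fraction decomposition: -27/(77*(s + 4)) + 2/(15*(s + 3)) + 8/(21*(s - 3)) - 64/(55*(s - 7)).
Integrate each term: A/(s−a) contributes A·log|s−a|.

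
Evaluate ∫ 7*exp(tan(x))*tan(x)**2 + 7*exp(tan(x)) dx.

7*exp(tan(x)) + C

Let u = tan(x), so du = (tan(x)**2 + 1) dx.
Rewriting, the integral becomes 7·∫ e^u du = 7·e^u.
Substituting back, u = tan(x).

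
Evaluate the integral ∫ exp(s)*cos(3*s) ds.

Let I denote the integral. Integrate by parts with u = cos(3*s), dv = exp(s) ds, so v = exp(s): I = exp(s)*cos(3*s) + 3·∫ exp(s)*sin(3*s) ds.
Apply parts again with u = sin(3*s), dv = exp(s) ds: ∫ exp(s)*sin(3*s) ds = exp(s)*sin(3*s) − 3·I. Substituting back brings back I: I = 3*exp(s)*sin(3*s) + exp(s)*cos(3*s) − 9·I.
Solving for I: (1 + 9)·I equals the remaining terms, so I = (1/10)·(3*exp(s)*sin(3*s) + exp(s)*cos(3*s)).

3*exp(s)*sin(3*s)/10 + exp(s)*cos(3*s)/10 + C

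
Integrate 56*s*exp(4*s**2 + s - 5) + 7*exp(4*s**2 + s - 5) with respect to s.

Let u = 4*s**2 + s - 5, so du = (8*s + 1) ds.
Rewriting, the integral becomes 7·∫ e^u du = 7·e^u.
Substituting back, u = 4*s**2 + s - 5.

7*exp(4*s**2 + s - 5) + C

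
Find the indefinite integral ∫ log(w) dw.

Use integration by parts with u = log(w), dv = dw.
Then du = 1/w dw and v = w.

w*log(w) - w + C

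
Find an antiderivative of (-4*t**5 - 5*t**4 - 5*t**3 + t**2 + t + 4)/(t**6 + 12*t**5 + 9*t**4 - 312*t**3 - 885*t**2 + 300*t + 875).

Factor the denominator: (t - 5)*(t - 1)*(t + 1)*(t + 5)**2*(t + 7).
Partial-fraction decomposition: -7123/(288*(t + 7)) + 76627/(3600*(t + 5)) - 1253/(60*(t + 5)**2) + 1/(144*(t + 1)) + 1/(288*(t - 1)) - 2027/(3600*(t - 5)).
Integrate each term; A/(t−a) gives A·log|t−a|; A/(t−a)² gives −A/(t−a).

-2027*log(t - 5)/3600 + log(t - 1)/288 + log(t + 1)/144 + 76627*log(t + 5)/3600 - 7123*log(t + 7)/288 + 1253/(60*t + 300) + C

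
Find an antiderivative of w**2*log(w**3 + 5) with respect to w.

w**3*log(w**3 + 5)/3 - w**3/3 + 5*log(w**3 + 5)/3 + C

Let u = w**3 + 5, so du = (3*w**2) dw.
The integral becomes (1/3)·∫ log(u) du; integrate by parts with u′=log(u), dv′=du.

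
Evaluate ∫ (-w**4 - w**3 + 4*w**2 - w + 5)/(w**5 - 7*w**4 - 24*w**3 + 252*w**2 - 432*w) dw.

-5*log(w)/432 - 1369*log(w - 6)/432 + 51*log(w - 4)/16 - 70*log(w - 3)/81 - 185*log(w + 6)/1296 + C

Factor the denominator: w*(w - 6)*(w - 4)*(w - 3)*(w + 6).
Partial-fraction decomposition: -185/(1296*(w + 6)) - 70/(81*(w - 3)) + 51/(16*(w - 4)) - 1369/(432*(w - 6)) - 5/(432*w).
Integrate each term: A/(w−a) contributes A·log|w−a|.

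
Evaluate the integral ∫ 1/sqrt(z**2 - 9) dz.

log(z + sqrt(z**2 - 9)) + C

Substitute z = 3·sec(θ), so dz = 3·sec(θ)*tan(θ) dθ and the radical becomes sqrt(z**2 - 9) = 3·tan(θ) by the Pythagorean identity.
Integrate the resulting trig expression in θ, then back-substitute sec(θ) = z/3, tan(θ) = sqrt(z**2 - 9)/3 (absorbing any constant into C).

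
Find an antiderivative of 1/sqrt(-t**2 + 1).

asin(t) + C

Substitute t = sin(θ), so dt = cos(θ) dθ and the radical becomes sqrt(-t**2 + 1) = cos(θ) by the Pythagorean identity.
Integrate the resulting trig expression in θ, then back-substitute θ = asin(t), sin(θ) = t, cos(θ) = sqrt(-t**2 + 1) (absorbing any constant into C).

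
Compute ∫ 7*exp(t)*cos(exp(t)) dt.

Let u = exp(t), so du = (exp(t)) dt.
Rewriting, the integral becomes 7·∫ cos(u) du = 7·sin(u).
Substituting back, u = exp(t).

7*sin(exp(t)) + C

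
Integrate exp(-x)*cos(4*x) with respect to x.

Let I denote the integral. Integrate by parts with u = cos(4*x), dv = exp(-x) dx, so v = -exp(-x): I = -exp(-x)*cos(4*x) − 4·∫ exp(-x)*sin(4*x) dx.
Apply parts again with u = sin(4*x), dv = exp(-x) dx: ∫ exp(-x)*sin(4*x) dx = -exp(-x)*sin(4*x) + 4·I. Substituting back brings back I: I = 4*exp(-x)*sin(4*x) - exp(-x)*cos(4*x) − 16·I.
Solving for I: (1 + 16)·I equals the remaining terms, so I = (1/17)·(4*exp(-x)*sin(4*x) - exp(-x)*cos(4*x)).

4*exp(-x)*sin(4*x)/17 - exp(-x)*cos(4*x)/17 + C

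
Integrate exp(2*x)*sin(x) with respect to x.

2*exp(2*x)*sin(x)/5 - exp(2*x)*cos(x)/5 + C

Let I denote the integral. Integrate by parts with u = sin(x), dv = exp(2*x) dx, so v = exp(2*x)/2: I = exp(2*x)*sin(x)/2 − (1/2)·∫ exp(2*x)*cos(x) dx.
Apply parts again with u = cos(x), dv = exp(2*x) dx: ∫ exp(2*x)*cos(x) dx = exp(2*x)*cos(x)/2 + (1/2)·I. Substituting back brings back I: I = exp(2*x)*sin(x)/2 - exp(2*x)*cos(x)/4 − (1/4)·I.
Solving for I: (1 + 1/4)·I equals the remaining terms, so I = (4/5)·(exp(2*x)*sin(x)/2 - exp(2*x)*cos(x)/4).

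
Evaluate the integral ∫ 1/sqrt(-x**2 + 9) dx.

asin(x/3) + C

Substitute x = 3·sin(θ), so dx = 3·cos(θ) dθ and the radical becomes sqrt(-x**2 + 9) = 3·cos(θ) by the Pythagorean identity.
Integrate the resulting trig expression in θ, then back-substitute θ = asin(x/3), sin(θ) = x/3, cos(θ) = sqrt(-x**2 + 9)/3 (absorbing any constant into C).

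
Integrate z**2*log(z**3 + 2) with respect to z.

Let u = z**3 + 2, so du = (3*z**2) dz.
The integral becomes (1/3)·∫ log(u) du; integrate by parts with u′=log(u), dv′=du.

z**3*log(z**3 + 2)/3 - z**3/3 + 2*log(z**3 + 2)/3 + C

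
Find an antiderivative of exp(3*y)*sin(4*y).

3*exp(3*y)*sin(4*y)/25 - 4*exp(3*y)*cos(4*y)/25 + C

Let I denote the integral. Integrate by parts with u = sin(4*y), dv = exp(3*y) dy, so v = exp(3*y)/3: I = exp(3*y)*sin(4*y)/3 − (4/3)·∫ exp(3*y)*cos(4*y) dy.
Apply parts again with u = cos(4*y), dv = exp(3*y) dy: ∫ exp(3*y)*cos(4*y) dy = exp(3*y)*cos(4*y)/3 + (4/3)·I. Substituting back brings back I: I = exp(3*y)*sin(4*y)/3 - 4*exp(3*y)*cos(4*y)/9 − (16/9)·I.
Solving for I: (1 + 16/9)·I equals the remaining terms, so I = (9/25)·(exp(3*y)*sin(4*y)/3 - 4*exp(3*y)*cos(4*y)/9).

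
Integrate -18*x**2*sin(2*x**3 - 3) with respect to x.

Let u = 2*x**3 - 3, so du = (6*x**2) dx.
Rewriting, the integral becomes -3·∫ sin(u) du = -3·-cos(u).
Substituting back, u = 2*x**3 - 3.

3*cos(2*x**3 - 3) + C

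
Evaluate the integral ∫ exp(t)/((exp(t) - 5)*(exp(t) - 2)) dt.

log(exp(t) - 5)/3 - log(exp(t) - 2)/3 + C

Let u = e^t, du = e^t dt.
The integral becomes ∫ du/((u-5)(u-2)); decompose into partial fractions.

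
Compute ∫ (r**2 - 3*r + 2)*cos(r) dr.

r**2*sin(r) - 3*r*sin(r) + 2*r*cos(r) - 3*cos(r) + C

Use integration by parts with u = r**2 - 3*r + 2, dv = cos(r) dr, so v = sin(r).
Apply parts 2 times (tabular method): alternate signs, differentiate u down to 0, integrate dv up.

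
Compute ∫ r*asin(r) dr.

r**2*asin(r)/2 + r*sqrt(-r**2 + 1)/4 - asin(r)/4 + C

Use integration by parts with u = arcsin(r), dv = r dr.
Then du = 1/sqrt(-r**2 + 1) dr.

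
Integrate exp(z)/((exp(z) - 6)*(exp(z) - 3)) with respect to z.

Let u = e^z, du = e^z dz.
The integral becomes ∫ du/((u-6)(u-3)); decompose into partial fractions.

log(exp(z) - 6)/3 - log(exp(z) - 3)/3 + C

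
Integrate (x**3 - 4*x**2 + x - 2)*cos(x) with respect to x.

x**3*sin(x) - 4*x**2*sin(x) + 3*x**2*cos(x) - 5*x*sin(x) - 8*x*cos(x) + 6*sin(x) - 5*cos(x) + C

Use integration by parts with u = x**3 - 4*x**2 + x - 2, dv = cos(x) dx, so v = sin(x).
Apply parts 3 times (tabular method): alternate signs, differentiate u down to 0, integrate dv up.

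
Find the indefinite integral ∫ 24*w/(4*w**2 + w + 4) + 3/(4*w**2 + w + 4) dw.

3*log(4*w**2 + w + 4) + C

Let u = 4*w**2 + w + 4, so du = (8*w + 1) dw.
Rewriting, the integral becomes 3·∫ 1/u du = 3·log(u).
Substituting back, u = 4*w**2 + w + 4.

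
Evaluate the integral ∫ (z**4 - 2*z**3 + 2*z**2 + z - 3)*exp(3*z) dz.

(27*z**4 - 90*z**3 + 144*z**2 - 69*z - 58)*exp(3*z)/81 + C

Use integration by parts with u = z**4 - 2*z**3 + 2*z**2 + z - 3, dv = exp(3*z) dz, so v = exp(3*z)/3.
Apply parts 4 times (tabular method): alternate signs, differentiate u down to 0, integrate dv up.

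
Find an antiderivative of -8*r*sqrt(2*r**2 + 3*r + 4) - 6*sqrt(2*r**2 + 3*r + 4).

Let u = 2*r**2 + 3*r + 4, so du = (4*r + 3) dr.
Rewriting, the integral becomes -2·∫ √u du = -2·(2/3)u^(3/2).
Substituting back, u = 2*r**2 + 3*r + 4.

-4*(2*r**2 + 3*r + 4)**(3/2)/3 + C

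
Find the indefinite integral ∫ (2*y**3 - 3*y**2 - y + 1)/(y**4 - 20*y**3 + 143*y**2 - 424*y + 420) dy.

Factor the denominator: (y - 7)*(y - 6)*(y - 5)*(y - 2).
Partial-fraction decomposition: -1/(20*(y - 2)) + 57/(2*(y - 5)) - 319/(4*(y - 6)) + 533/(10*(y - 7)).
Integrate each term: A/(y−a) contributes A·log|y−a|.

533*log(y - 7)/10 - 319*log(y - 6)/4 + 57*log(y - 5)/2 - log(y - 2)/20 + C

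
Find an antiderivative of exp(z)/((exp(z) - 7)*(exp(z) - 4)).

log(exp(z) - 7)/3 - log(exp(z) - 4)/3 + C

Let u = e^z, du = e^z dz.
The integral becomes ∫ du/((u-7)(u-4)); decompose into partial fractions.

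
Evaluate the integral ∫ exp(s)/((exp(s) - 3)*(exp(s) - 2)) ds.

Let u = e^s, du = e^s ds.
The integral becomes ∫ du/((u-3)(u-2)); decompose into partial fractions.

log(exp(s) - 3) - log(exp(s) - 2) + C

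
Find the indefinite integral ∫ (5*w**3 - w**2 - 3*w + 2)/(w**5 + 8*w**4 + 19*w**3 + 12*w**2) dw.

-37*log(w)/72 - log(w + 1)/6 + 133*log(w + 3)/18 - 161*log(w + 4)/24 - 1/(6*w) + C

Factor the denominator: w**2*(w + 1)*(w + 3)*(w + 4).
Partial-fraction decomposition: -161/(24*(w + 4)) + 133/(18*(w + 3)) - 1/(6*(w + 1)) - 37/(72*w) + 1/(6*w**2).
Integrate each term; A/(w−a) gives A·log|w−a|; A/(w−a)² gives −A/(w−a).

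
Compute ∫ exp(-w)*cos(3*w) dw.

Let I denote the integral. Integrate by parts with u = cos(3*w), dv = exp(-w) dw, so v = -exp(-w): I = -exp(-w)*cos(3*w) − 3·∫ exp(-w)*sin(3*w) dw.
Apply parts again with u = sin(3*w), dv = exp(-w) dw: ∫ exp(-w)*sin(3*w) dw = -exp(-w)*sin(3*w) + 3·I. Substituting back brings back I: I = 3*exp(-w)*sin(3*w) - exp(-w)*cos(3*w) − 9·I.
Solving for I: (1 + 9)·I equals the remaining terms, so I = (1/10)·(3*exp(-w)*sin(3*w) - exp(-w)*cos(3*w)).

3*exp(-w)*sin(3*w)/10 - exp(-w)*cos(3*w)/10 + C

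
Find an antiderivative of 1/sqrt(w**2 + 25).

log(w + sqrt(w**2 + 25)) + C

Substitute w = 5·tan(θ), so dw = 5·sec(θ)^2 dθ and the radical becomes sqrt(w**2 + 25) = 5·sec(θ) by the Pythagorean identity.
Integrate the resulting trig expression in θ, then back-substitute tan(θ) = w/5, sec(θ) = sqrt(w**2 + 25)/5 (absorbing any constant into C).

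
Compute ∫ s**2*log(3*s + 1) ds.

s**3*log(3*s + 1)/3 - s**3/9 + s**2/18 - s/27 + log(3*s + 1)/81 + C

Use integration by parts with u = log(3*s + 1), dv = s**2 ds.
Then du = 3/(3*s + 1) ds and v = s**3/3.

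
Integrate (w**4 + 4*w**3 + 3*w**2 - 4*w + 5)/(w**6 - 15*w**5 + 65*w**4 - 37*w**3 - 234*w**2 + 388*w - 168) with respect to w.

Factor the denominator: (w - 7)*(w - 6)*(w - 2)*(w - 1)**2*(w + 2).
Partial-fraction decomposition: -1/(288*(w + 2)) - 91/(300*(w - 1)) - 1/(10*(w - 1)**2) + 57/(80*(w - 2)) - 2249/(800*(w - 6)) + 433/(180*(w - 7)).
Integrate each term; A/(w−a) gives A·log|w−a|; A/(w−a)² gives −A/(w−a).

433*log(w - 7)/180 - 2249*log(w - 6)/800 + 57*log(w - 2)/80 - 91*log(w - 1)/300 - log(w + 2)/288 + 1/(10*w - 10) + C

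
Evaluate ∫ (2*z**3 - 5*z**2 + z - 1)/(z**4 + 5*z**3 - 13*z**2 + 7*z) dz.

-log(z)/7 + 3*log(z - 1)/64 + 939*log(z + 7)/448 + 3/(8*z - 8) + C

Factor the denominator: z*(z - 1)**2*(z + 7).
Partial-fraction decomposition: 939/(448*(z + 7)) + 3/(64*(z - 1)) - 3/(8*(z - 1)**2) - 1/(7*z).
Integrate each term; A/(z−a) gives A·log|z−a|; A/(z−a)² gives −A/(z−a).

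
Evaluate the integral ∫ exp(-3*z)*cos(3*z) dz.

exp(-3*z)*sin(3*z)/6 - exp(-3*z)*cos(3*z)/6 + C

Let I denote the integral. Integrate by parts with u = cos(3*z), dv = exp(-3*z) dz, so v = -exp(-3*z)/3: I = -exp(-3*z)*cos(3*z)/3 − ∫ exp(-3*z)*sin(3*z) dz.
Apply parts again with u = sin(3*z), dv = exp(-3*z) dz: ∫ exp(-3*z)*sin(3*z) dz = -exp(-3*z)*sin(3*z)/3 + I. Substituting back brings back I: I = exp(-3*z)*sin(3*z)/3 - exp(-3*z)*cos(3*z)/3 − I.
Solving for I: (1 + 1)·I equals the remaining terms, so I = (1/2)·(exp(-3*z)*sin(3*z)/3 - exp(-3*z)*cos(3*z)/3).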